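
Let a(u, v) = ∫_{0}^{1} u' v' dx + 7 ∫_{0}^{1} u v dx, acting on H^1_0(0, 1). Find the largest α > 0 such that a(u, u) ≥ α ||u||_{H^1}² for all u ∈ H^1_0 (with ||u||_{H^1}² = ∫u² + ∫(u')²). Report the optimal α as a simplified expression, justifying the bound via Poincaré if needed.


α = 1

Coercivity of a(·,·) on H^1_0(0, 1) means a(u, u) ≥ α ||u||_{H^1}² for every u ∈ H^1_0.
The interval has length L = 1, and Poincaré/coercivity depend only on L. Here a(u, u) = ∫(u')² + (7)·∫u².
Here c = 7 ≥ 1, so a(u,u) = ∫(u')² + c∫u² ≥ ∫(u')² + ∫u² = ||u||_{H^1}², i.e. α = 1 works. No larger α is possible: a(u,u) ≥ α||u||_{H^1}² means (1−α)∫(u')² ≥ (α−c)∫u², and for the modes u_n = sin(nπ(x−x₀)/L) (x₀ the left endpoint) one has ∫u_n²/∫(u_n')² = (L/(nπ))² → 0, so a(u_n,u_n)/||u_n||_{H^1}² → 1. Hence the optimal constant is α = 1.
Therefore α = 1.


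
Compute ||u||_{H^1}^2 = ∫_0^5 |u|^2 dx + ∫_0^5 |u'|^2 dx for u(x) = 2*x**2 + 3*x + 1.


||u||_{H^1}^2 = 18025/3

The H^1 norm (squared) on an interval (0, L) is
  ||u||_{H^1}^2 = ∫_0^L u(x)^2 dx + ∫_0^L u'(x)^2 dx.
Compute u'(x) = 4*x + 3.
Then u(x)^2 = 4*x**4 + 12*x**3 + 13*x**2 + 6*x + 1 and u'(x)^2 = 16*x**2 + 24*x + 9.
Integrate each monomial from 0 to 5 using ∫_0^5 c·x^n dx = c·5^(n+1)/(n+1):
  ∫_0^5 u(x)^2 dx = ∫_0^5 (4*x^4 + 12*x^3 + 13*x^2 + 6*x + 1) dx. Term by term:
    ∫_0^5 4*x^4 dx = 2500;  ∫_0^5 12*x^3 dx = 1875;  ∫_0^5 13*x^2 dx = 1625/3;
    ∫_0^5 6*x dx = 75;  ∫_0^5 1 dx = 5.
  Sum: 2500 + 1875 + 1625/3 + 75 + 5 = 14990/3.
  ∫_0^5 u'(x)^2 dx = ∫_0^5 (16*x^2 + 24*x + 9) dx. Term by term:
    ∫_0^5 16*x^2 dx = 2000/3;  ∫_0^5 24*x dx = 300;  ∫_0^5 9 dx = 45.
  Sum: 2000/3 + 300 + 45 = 3035/3.
Adding: ||u||_{H^1}^2 = 14990/3 + 3035/3 = 18025/3.


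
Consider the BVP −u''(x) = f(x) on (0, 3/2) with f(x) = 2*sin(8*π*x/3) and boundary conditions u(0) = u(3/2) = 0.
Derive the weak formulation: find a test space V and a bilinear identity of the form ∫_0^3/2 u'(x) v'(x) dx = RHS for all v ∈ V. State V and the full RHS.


V = H^1_0(0, 3/2) (so v(0) = v(3/2) = 0); weak form: ∫_0^3/2 u'v' dx = ∫_0^3/2 (2*sin(8*π*x/3)) v dx for all v ∈ V.

Multiply both sides by a test function v and integrate from 0 to 3/2:
  ∫_0^3/2 −u''(x) v(x) dx = ∫_0^3/2 f(x) v(x) dx.
Integrate the LHS by parts once:
  ∫_0^3/2 −u'' v dx = −[u'(x) v(x)]_0^3/2 + ∫_0^3/2 u'(x) v'(x) dx.
Thus ∫_0^3/2 u'(x) v'(x) dx = ∫_0^3/2 f(x) v(x) dx + [u'(x) v(x)]_0^3/2.
Choose V so that boundary terms are either known or forced to vanish.
u is Dirichlet: u(0) = u(3/2) = 0. Let V = H^1_0(0, 3/2); then v(0) = v(3/2) = 0, and [u' v]_0^3/2 = 0.
Weak formulation: find u (satisfying any essential BC) such that ∫_0^3/2 u'(x) v'(x) dx = ∫_0^3/2 f v dx for all v ∈ V.
Substituting f(x) = 2*sin(8*π*x/3), the right-hand side is ∫_0^3/2 (2*sin(8*π*x/3)) v dx.


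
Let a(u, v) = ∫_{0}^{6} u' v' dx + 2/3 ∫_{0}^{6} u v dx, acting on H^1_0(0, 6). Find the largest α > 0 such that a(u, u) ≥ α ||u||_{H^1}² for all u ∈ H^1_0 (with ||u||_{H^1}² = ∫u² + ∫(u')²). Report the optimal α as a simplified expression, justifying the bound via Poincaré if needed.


α = (π^2 + 24)/(π^2 + 36)

Coercivity of a(·,·) on H^1_0(0, 6) means a(u, u) ≥ α ||u||_{H^1}² for every u ∈ H^1_0.
The interval has length L = 6, and Poincaré/coercivity depend only on L. Here a(u, u) = ∫(u')² + (2/3)·∫u².
Here 0 < c = 2/3 < 1. The condition a(u,u) ≥ α||u||_{H^1}² reads (1−α)∫(u')² ≥ (α−c)∫u². Any admissible α is ≤ 1 (rapidly oscillating u have ∫u²/∫(u')² → 0), and α = 1 would force 0 ≥ (1−c)∫u², impossible since c < 1; so 1−α > 0. By the sharp Poincaré inequality on H^1_0 of an interval of length L, ∫(u')² ≥ (π/L)²∫u² with equality for the first sine mode sin(π(x−x₀)/L) (x₀ the left endpoint), so the inequality holds for all u iff (1−α)(π/L)² ≥ α − c, i.e. α ≤ ((π/L)² + c)/((π/L)² + 1) = (1 + c(L/π)²)/(1 + (L/π)²). With (π/L)² = π^2/36 and c = 2/3, the largest admissible constant is α = ((π/L)² + c)/((π/L)² + 1).
Simplifying, α = (π^2 + 24)/(π^2 + 36).


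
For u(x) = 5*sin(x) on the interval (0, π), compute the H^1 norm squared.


||u||_{H^1(0,π)}^2 = 25*π

u'(x) = 5*cos(x).
Expand u² and (u')² and integrate term by term on (0, π), using: for integers n ≥ 1, ∫_0^π sin²(nx) dx = ∫_0^π cos²(nx) dx = π/2; for n ≠ n', ∫_0^π sin(nx)sin(n'x) dx = ∫_0^π cos(nx)cos(n'x) dx = 0; and by product-to-sum, ∫_0^π sin(nx)cos(n'x) dx = ½∫_0^π [sin((n+n')x) + sin((n−n')x)] dx, which is 0 when n+n' is even and 2n/(n²−n'²) when n+n' is odd (it need not vanish on (0, π)).
  u² squared terms: (5)²·∫sin(x)² dx = 25·π/2 = 25*π/2.
  So ∫_0^π u² dx = 25*π/2.
  (u')² squared terms: (5)²·∫cos(x)² dx = 25·π/2 = 25*π/2.
  So ∫_0^π (u')² dx = 25*π/2.
||u||_{H^1}^2 = (25*π/2) + (25*π/2) = 25*π.


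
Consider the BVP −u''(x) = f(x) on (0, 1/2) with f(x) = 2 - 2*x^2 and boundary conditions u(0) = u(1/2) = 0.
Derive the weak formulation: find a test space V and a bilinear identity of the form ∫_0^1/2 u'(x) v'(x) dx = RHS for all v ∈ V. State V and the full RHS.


V = H^1_0(0, 1/2) (so v(0) = v(1/2) = 0); weak form: ∫_0^1/2 u'v' dx = ∫_0^1/2 (2 - 2*x^2) v dx for all v ∈ V.

Multiply both sides by a test function v and integrate from 0 to 1/2:
  ∫_0^1/2 −u''(x) v(x) dx = ∫_0^1/2 f(x) v(x) dx.
Integrate the LHS by parts once:
  ∫_0^1/2 −u'' v dx = −[u'(x) v(x)]_0^1/2 + ∫_0^1/2 u'(x) v'(x) dx.
Thus ∫_0^1/2 u'(x) v'(x) dx = ∫_0^1/2 f(x) v(x) dx + [u'(x) v(x)]_0^1/2.
Choose V so that boundary terms are either known or forced to vanish.
u is Dirichlet: u(0) = u(1/2) = 0. Let V = H^1_0(0, 1/2); then v(0) = v(1/2) = 0, and [u' v]_0^1/2 = 0.
Weak formulation: find u (satisfying any essential BC) such that ∫_0^1/2 u'(x) v'(x) dx = ∫_0^1/2 f v dx for all v ∈ V.
Substituting f(x) = 2 - 2*x^2, the right-hand side is ∫_0^1/2 (2 - 2*x^2) v dx.


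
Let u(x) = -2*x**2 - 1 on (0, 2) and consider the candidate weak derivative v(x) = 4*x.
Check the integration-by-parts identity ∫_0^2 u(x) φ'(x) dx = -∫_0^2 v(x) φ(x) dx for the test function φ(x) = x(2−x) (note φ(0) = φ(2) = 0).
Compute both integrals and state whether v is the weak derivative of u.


LHS = 16/3, RHS = -16/3. No, v is not the weak derivative of u.

u(x) = -2*x**2 - 1, classical derivative u'(x) = -4*x.
φ(x) = x(2−x), so φ'(x) = 2 - 2*x.
Note φ(0) = φ(2) = 0, so the boundary term u·φ vanishes.
LHS = ∫_0^2 u(x) φ'(x) dx = ∫_0^2 (4*x^3 - 4*x^2 + 2*x - 2) dx. Term by term:
  ∫_0^2 4*x^3 dx = 16;  ∫_0^2 -4*x^2 dx = -32/3;  ∫_0^2 2*x dx = 4;
  ∫_0^2 -2 dx = -4.
Sum: 16 − 32/3 + 4 − 4 = 16/3.
So LHS = 16/3.
∫_0^2 v(x) φ(x) dx = ∫_0^2 (-4*x^3 + 8*x^2) dx. Term by term:
  ∫_0^2 -4*x^3 dx = -16;  ∫_0^2 8*x^2 dx = 64/3.
Sum: -16 + 64/3 = 16/3.
So RHS = -∫_0^2 v(x) φ(x) dx = -16/3.
LHS − RHS = 32/3 ≠ 0, so the identity fails.
(For a valid weak derivative the identity must hold for EVERY test function, in particular this one. The failure shows v is NOT the weak derivative of u.)
Correct weak derivative would be u'(x) = -4*x.


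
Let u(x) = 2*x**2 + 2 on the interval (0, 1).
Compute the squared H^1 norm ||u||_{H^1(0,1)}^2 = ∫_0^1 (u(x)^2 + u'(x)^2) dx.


||u||_{H^1}^2 = 64/5

The H^1 norm (squared) on an interval (0, L) is
  ||u||_{H^1}^2 = ∫_0^L u(x)^2 dx + ∫_0^L u'(x)^2 dx.
Compute u'(x) = 4*x.
Then u(x)^2 = 4*x**4 + 8*x**2 + 4 and u'(x)^2 = 16*x**2.
Integrate each monomial from 0 to 1 using ∫_0^1 c·x^n dx = c·1^(n+1)/(n+1):
  ∫_0^1 u(x)^2 dx = ∫_0^1 (4*x^4 + 8*x^2 + 4) dx. Term by term:
    ∫_0^1 4*x^4 dx = 4/5;  ∫_0^1 8*x^2 dx = 8/3;  ∫_0^1 4 dx = 4.
  Sum: 4/5 + 8/3 + 4 = 112/15.
  ∫_0^1 u'(x)^2 dx = ∫_0^1 (16*x^2) dx. Term by term:
    ∫_0^1 16*x^2 dx = 16/3.
Adding: ||u||_{H^1}^2 = 112/15 + 16/3 = 64/5.


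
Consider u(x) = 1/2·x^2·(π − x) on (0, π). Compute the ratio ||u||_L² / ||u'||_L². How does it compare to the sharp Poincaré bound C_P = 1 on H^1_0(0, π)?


||u||_L² / ||u'||_L² = sqrt(14)*π/14 < C_P = 1.

u(x) = 1/2·x^2·(π − x), so u'(x) = x*(-3*x + 2*π)/2.
u(x) = 1/2·x^2·(π − x) vanishes at x = 0 and x = π, so u ∈ H^1_0(0, π). Differentiate via the product rule and integrate the resulting polynomials term by term.
  ∫_0^π u² dx = ∫_0^π (x^6/4 - π*x^5/2 + π^2*x^4/4) dx. Term by term:
    ∫_0^π x^6/4 dx = π^7/28;  ∫_0^π -π*x^5/2 dx = -π^7/12;  ∫_0^π π^2*x^4/4 dx = π^7/20.
  Sum: π^7/28 − π^7/12 + π^7/20 = π^7/420.
  ∫_0^π (u')² dx = ∫_0^π (9*x^4/4 - 3*π*x^3 + π^2*x^2) dx. Term by term:
    ∫_0^π 9*x^4/4 dx = 9*π^5/20;  ∫_0^π -3*π*x^3 dx = -3*π^5/4;  ∫_0^π π^2*x^2 dx = π^5/3.
  Sum: 9*π^5/20 − 3*π^5/4 + π^5/3 = π^5/30.
∫_0^π u² dx = π^7/420, so ||u||_L² = sqrt(105)*π^(7/2)/210.
∫_0^π (u')² dx = π^5/30, so ||u'||_L² = sqrt(30)*π^(5/2)/30.
Ratio ||u||_L² / ||u'||_L² = sqrt(14)*π/14.
Sharp Poincaré constant on H^1_0(0, π) is C_P = L/π = 1, achieved by sin(x).
A polynomial bump cannot attain the sharp Poincaré constant (only the first sine eigenfunction does), so the ratio is strictly less than C_P, consistent with ||u||_L² ≤ C_P ||u'||_L².


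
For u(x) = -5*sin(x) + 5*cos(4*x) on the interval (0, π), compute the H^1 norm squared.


||u||_{H^1(0,π)}^2 = 340/3 + 475*π/2

u'(x) = -20*sin(4*x) - 5*cos(x).
Expand u² and (u')² and integrate term by term on (0, π), using: for integers n ≥ 1, ∫_0^π sin²(nx) dx = ∫_0^π cos²(nx) dx = π/2; for n ≠ n', ∫_0^π sin(nx)sin(n'x) dx = ∫_0^π cos(nx)cos(n'x) dx = 0; and by product-to-sum, ∫_0^π sin(nx)cos(n'x) dx = ½∫_0^π [sin((n+n')x) + sin((n−n')x)] dx, which is 0 when n+n' is even and 2n/(n²−n'²) when n+n' is odd (it need not vanish on (0, π)).
  u² squared terms: (-5)²·∫sin(x)² dx = 25·π/2 = 25*π/2;  (5)²·∫cos(4x)² dx = 25·π/2 = 25*π/2.
  u² cross terms: 2·(-5)·(5)·∫sin(x)·cos(4x) dx = -50·(-2/15) = 20/3.
  So ∫_0^π u² dx = 25*π/2 + 25*π/2 + 20/3 = 20/3 + 25*π.
  (u')² squared terms: (-20)²·∫sin(4x)² dx = 400·π/2 = 200*π;  (-5)²·∫cos(x)² dx = 25·π/2 = 25*π/2.
  (u')² cross terms: 2·(-20)·(-5)·∫sin(4x)·cos(x) dx = 200·(8/15) = 320/3.
  So ∫_0^π (u')² dx = 200*π + 25*π/2 + 320/3 = 320/3 + 425*π/2.
||u||_{H^1}^2 = (20/3 + 25*π) + (320/3 + 425*π/2) = 340/3 + 475*π/2.


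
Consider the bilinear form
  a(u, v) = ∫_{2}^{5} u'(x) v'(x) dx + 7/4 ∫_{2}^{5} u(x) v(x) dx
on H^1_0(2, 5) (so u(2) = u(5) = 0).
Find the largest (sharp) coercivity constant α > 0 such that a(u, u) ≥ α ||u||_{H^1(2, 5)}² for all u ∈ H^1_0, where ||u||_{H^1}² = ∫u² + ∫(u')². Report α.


α = 1

Coercivity of a(·,·) on H^1_0(2, 5) means a(u, u) ≥ α ||u||_{H^1}² for every u ∈ H^1_0.
The interval has length L = 3, and Poincaré/coercivity depend only on L. Here a(u, u) = ∫(u')² + (7/4)·∫u².
Here c = 7/4 ≥ 1, so a(u,u) = ∫(u')² + c∫u² ≥ ∫(u')² + ∫u² = ||u||_{H^1}², i.e. α = 1 works. No larger α is possible: a(u,u) ≥ α||u||_{H^1}² means (1−α)∫(u')² ≥ (α−c)∫u², and for the modes u_n = sin(nπ(x−x₀)/L) (x₀ the left endpoint) one has ∫u_n²/∫(u_n')² = (L/(nπ))² → 0, so a(u_n,u_n)/||u_n||_{H^1}² → 1. Hence the optimal constant is α = 1.
Therefore α = 1.


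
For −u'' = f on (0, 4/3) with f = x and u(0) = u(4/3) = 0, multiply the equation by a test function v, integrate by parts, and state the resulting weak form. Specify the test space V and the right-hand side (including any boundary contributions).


V = H^1_0(0, 4/3) (so v(0) = v(4/3) = 0); weak form: ∫_0^4/3 u'v' dx = ∫_0^4/3 (x) v dx for all v ∈ V.

Multiply both sides by a test function v and integrate from 0 to 4/3:
  ∫_0^4/3 −u''(x) v(x) dx = ∫_0^4/3 f(x) v(x) dx.
Integrate the LHS by parts once:
  ∫_0^4/3 −u'' v dx = −[u'(x) v(x)]_0^4/3 + ∫_0^4/3 u'(x) v'(x) dx.
Thus ∫_0^4/3 u'(x) v'(x) dx = ∫_0^4/3 f(x) v(x) dx + [u'(x) v(x)]_0^4/3.
Choose V so that boundary terms are either known or forced to vanish.
u is Dirichlet: u(0) = u(4/3) = 0. Let V = H^1_0(0, 4/3); then v(0) = v(4/3) = 0, and [u' v]_0^4/3 = 0.
Weak formulation: find u (satisfying any essential BC) such that ∫_0^4/3 u'(x) v'(x) dx = ∫_0^4/3 f v dx for all v ∈ V.
Substituting f(x) = x, the right-hand side is ∫_0^4/3 (x) v dx.


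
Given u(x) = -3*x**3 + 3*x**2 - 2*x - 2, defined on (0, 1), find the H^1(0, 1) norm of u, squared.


||u||_{H^1}^2 = 1367/105

The H^1 norm (squared) on an interval (0, L) is
  ||u||_{H^1}^2 = ∫_0^L u(x)^2 dx + ∫_0^L u'(x)^2 dx.
Compute u'(x) = -9*x**2 + 6*x - 2.
Then u(x)^2 = 9*x**6 - 18*x**5 + 21*x**4 - 8*x**2 + 8*x + 4 and u'(x)^2 = 81*x**4 - 108*x**3 + 72*x**2 - 24*x + 4.
Integrate each monomial from 0 to 1 using ∫_0^1 c·x^n dx = c·1^(n+1)/(n+1):
  ∫_0^1 u(x)^2 dx = ∫_0^1 (9*x^6 - 18*x^5 + 21*x^4 - 8*x^2 + 8*x + 4) dx. Term by term:
    ∫_0^1 9*x^6 dx = 9/7;  ∫_0^1 -18*x^5 dx = -3;  ∫_0^1 21*x^4 dx = 21/5;
    ∫_0^1 -8*x^2 dx = -8/3;  ∫_0^1 8*x dx = 4;  ∫_0^1 4 dx = 4.
  Sum: 9/7 − 3 + 21/5 − 8/3 + 4 + 4 = 821/105.
  ∫_0^1 u'(x)^2 dx = ∫_0^1 (81*x^4 - 108*x^3 + 72*x^2 - 24*x + 4) dx. Term by term:
    ∫_0^1 81*x^4 dx = 81/5;  ∫_0^1 -108*x^3 dx = -27;  ∫_0^1 72*x^2 dx = 24;
    ∫_0^1 -24*x dx = -12;  ∫_0^1 4 dx = 4.
  Sum: 81/5 − 27 + 24 − 12 + 4 = 26/5.
Adding: ||u||_{H^1}^2 = 821/105 + 26/5 = 1367/105.


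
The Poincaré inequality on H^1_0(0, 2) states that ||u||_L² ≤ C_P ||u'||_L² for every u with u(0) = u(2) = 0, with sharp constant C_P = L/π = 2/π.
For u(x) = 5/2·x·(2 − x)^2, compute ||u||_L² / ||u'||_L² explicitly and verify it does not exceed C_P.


||u||_L² / ||u'||_L² = sqrt(14)/7 < C_P = 2/π.

u(x) = 5/2·x·(2 − x)^2, so u'(x) = 5*(x/2 - 1)*(3*x - 2).
u(x) = 5/2·x·(2 − x)^2 vanishes at x = 0 and x = 2, so u ∈ H^1_0(0, 2). Differentiate via the product rule and integrate the resulting polynomials term by term.
  ∫_0^2 u² dx = ∫_0^2 (25*x^6/4 - 50*x^5 + 150*x^4 - 200*x^3 + 100*x^2) dx. Term by term:
    ∫_0^2 25*x^6/4 dx = 800/7;  ∫_0^2 -50*x^5 dx = -1600/3;  ∫_0^2 150*x^4 dx = 960;
    ∫_0^2 -200*x^3 dx = -800;  ∫_0^2 100*x^2 dx = 800/3.
  Sum: 800/7 − 1600/3 + 960 − 800 + 800/3 = 160/21.
  ∫_0^2 (u')² dx = ∫_0^2 (225*x^4/4 - 300*x^3 + 550*x^2 - 400*x + 100) dx. Term by term:
    ∫_0^2 225*x^4/4 dx = 360;  ∫_0^2 -300*x^3 dx = -1200;  ∫_0^2 550*x^2 dx = 4400/3;
    ∫_0^2 -400*x dx = -800;  ∫_0^2 100 dx = 200.
  Sum: 360 − 1200 + 4400/3 − 800 + 200 = 80/3.
∫_0^2 u² dx = 160/21, so ||u||_L² = 4*sqrt(210)/21.
∫_0^2 (u')² dx = 80/3, so ||u'||_L² = 4*sqrt(15)/3.
Ratio ||u||_L² / ||u'||_L² = sqrt(14)/7.
Sharp Poincaré constant on H^1_0(0, 2) is C_P = L/π = 2/π, achieved by sin(π/2·x).
A polynomial bump cannot attain the sharp Poincaré constant (only the first sine eigenfunction does), so the ratio is strictly less than C_P, consistent with ||u||_L² ≤ C_P ||u'||_L².


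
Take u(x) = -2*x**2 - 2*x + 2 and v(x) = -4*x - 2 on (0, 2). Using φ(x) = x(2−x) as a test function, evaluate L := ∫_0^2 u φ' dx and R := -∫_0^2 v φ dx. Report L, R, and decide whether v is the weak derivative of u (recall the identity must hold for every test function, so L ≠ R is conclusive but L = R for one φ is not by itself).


LHS = 8, RHS = 8. Yes, v = u' weakly.

u(x) = -2*x**2 - 2*x + 2, classical derivative u'(x) = -4*x - 2.
φ(x) = x(2−x), so φ'(x) = 2 - 2*x.
Note φ(0) = φ(2) = 0, so the boundary term u·φ vanishes.
LHS = ∫_0^2 u(x) φ'(x) dx = ∫_0^2 (4*x^3 - 8*x + 4) dx. Term by term:
  ∫_0^2 4*x^3 dx = 16;  ∫_0^2 -8*x dx = -16;  ∫_0^2 4 dx = 8.
Sum: 16 − 16 + 8 = 8.
So LHS = 8.
∫_0^2 v(x) φ(x) dx = ∫_0^2 (4*x^3 - 6*x^2 - 4*x) dx. Term by term:
  ∫_0^2 4*x^3 dx = 16;  ∫_0^2 -6*x^2 dx = -16;  ∫_0^2 -4*x dx = -8.
Sum: 16 − 16 − 8 = -8.
So RHS = -∫_0^2 v(x) φ(x) dx = 8.
LHS = RHS, so the identity holds for this test φ.
Moreover u is smooth here and v(x) = u'(x) = -4*x - 2 pointwise, so the identity holds for every test function. Hence v is the weak derivative of u.


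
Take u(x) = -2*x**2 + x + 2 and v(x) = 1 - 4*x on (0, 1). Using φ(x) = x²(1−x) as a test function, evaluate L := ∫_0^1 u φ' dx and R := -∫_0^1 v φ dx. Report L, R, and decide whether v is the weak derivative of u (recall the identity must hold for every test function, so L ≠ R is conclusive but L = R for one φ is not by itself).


LHS = 7/60, RHS = 7/60. Yes, v = u' weakly.

u(x) = -2*x**2 + x + 2, classical derivative u'(x) = 1 - 4*x.
φ(x) = x²(1−x), so φ'(x) = x*(2 - 3*x).
Note φ(0) = φ(1) = 0, so the boundary term u·φ vanishes.
LHS = ∫_0^1 u(x) φ'(x) dx = ∫_0^1 (6*x^4 - 7*x^3 - 4*x^2 + 4*x) dx. Term by term:
  ∫_0^1 6*x^4 dx = 6/5;  ∫_0^1 -7*x^3 dx = -7/4;  ∫_0^1 -4*x^2 dx = -4/3;
  ∫_0^1 4*x dx = 2.
Sum: 6/5 − 7/4 − 4/3 + 2 = 7/60.
So LHS = 7/60.
∫_0^1 v(x) φ(x) dx = ∫_0^1 (4*x^4 - 5*x^3 + x^2) dx. Term by term:
  ∫_0^1 4*x^4 dx = 4/5;  ∫_0^1 -5*x^3 dx = -5/4;  ∫_0^1 x^2 dx = 1/3.
Sum: 4/5 − 5/4 + 1/3 = -7/60.
So RHS = -∫_0^1 v(x) φ(x) dx = 7/60.
LHS = RHS, so the identity holds for this test φ.
Moreover u is smooth here and v(x) = u'(x) = 1 - 4*x pointwise, so the identity holds for every test function. Hence v is the weak derivative of u.


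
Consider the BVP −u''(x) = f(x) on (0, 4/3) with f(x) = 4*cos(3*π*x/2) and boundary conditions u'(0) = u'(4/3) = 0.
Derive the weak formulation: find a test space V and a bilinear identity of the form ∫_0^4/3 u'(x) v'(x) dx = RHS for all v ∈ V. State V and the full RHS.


V = H^1(0, 4/3) (no boundary constraint on v; u is determined up to an additive constant); weak form: ∫_0^4/3 u'v' dx = ∫_0^4/3 (4*cos(3*π*x/2)) v dx for all v ∈ V.

Multiply both sides by a test function v and integrate from 0 to 4/3:
  ∫_0^4/3 −u''(x) v(x) dx = ∫_0^4/3 f(x) v(x) dx.
Integrate the LHS by parts once:
  ∫_0^4/3 −u'' v dx = −[u'(x) v(x)]_0^4/3 + ∫_0^4/3 u'(x) v'(x) dx.
Thus ∫_0^4/3 u'(x) v'(x) dx = ∫_0^4/3 f(x) v(x) dx + [u'(x) v(x)]_0^4/3.
Choose V so that boundary terms are either known or forced to vanish.
u has homogeneous Neumann: u'(0) = u'(4/3) = 0. So [u' v]_0^4/3 = 0·v(4/3) − 0·v(0) = 0 for any v; take V = H^1(0, 4/3).
Weak formulation: find u (satisfying any essential BC) such that ∫_0^4/3 u'(x) v'(x) dx = ∫_0^4/3 f v dx for all v ∈ V (homogeneous Neumann, so boundary terms vanish).
Substituting f(x) = 4*cos(3*π*x/2), the right-hand side is ∫_0^4/3 (4*cos(3*π*x/2)) v dx.
Compatibility check (pure Neumann): taking v ≡ 1 ∈ V gives 0 = ∫_0^4/3 f dx + (0) − (0), i.e. ∫_0^4/3 f dx must equal u'(0) − u'(4/3) = 0. Indeed ∫_0^4/3 (4*cos(3*π*x/2)) dx = 0, so the data are compatible. The solution is then unique only up to an additive constant (fix it e.g. by requiring ∫_0^4/3 u dx = 0).


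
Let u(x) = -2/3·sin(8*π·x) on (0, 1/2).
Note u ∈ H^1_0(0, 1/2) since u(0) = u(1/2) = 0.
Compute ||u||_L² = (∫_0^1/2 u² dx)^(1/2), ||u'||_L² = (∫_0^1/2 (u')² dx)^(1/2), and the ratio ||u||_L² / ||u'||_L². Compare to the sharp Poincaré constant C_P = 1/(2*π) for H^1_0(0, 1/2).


||u||_L² / ||u'||_L² = 1/(8*π) < C_P = 1/(2*π).

u(x) = -2/3·sin(8*π·x), so u'(x) = -16*π*cos(8*π*x)/3.
Writing u(x) = A·sin(kπx/L) with A = -2/3 and k = 4, use ∫_0^L sin²(kπx/L) dx = L/2 and ∫_0^L cos²(kπx/L) dx = L/2.
u² = 4/9·sin²(8*π·x) and (u')² = 256*π^2/9·cos²(8*π·x), and each of sin², cos² integrates to L/2 = 1/4 over (0, 1/2).
∫_0^1/2 u² dx = 1/9, so ||u||_L² = 1/3.
∫_0^1/2 (u')² dx = 64*π^2/9, so ||u'||_L² = 8*π/3.
Ratio ||u||_L² / ||u'||_L² = 1/(8*π).
Sharp Poincaré constant on H^1_0(0, 1/2) is C_P = L/π = 1/(2*π), achieved by sin(2*π·x).
This is the k = 4 harmonic; the ratio L/(kπ) is strictly less than C_P = L/π, consistent with the sharp inequality ||u||_L² ≤ C_P ||u'||_L².


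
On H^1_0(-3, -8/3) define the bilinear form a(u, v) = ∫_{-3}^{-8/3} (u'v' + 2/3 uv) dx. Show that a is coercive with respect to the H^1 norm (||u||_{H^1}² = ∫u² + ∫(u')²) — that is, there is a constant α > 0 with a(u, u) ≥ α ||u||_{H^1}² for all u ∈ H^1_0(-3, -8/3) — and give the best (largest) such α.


α = (2 + 27*π^2)/(3*(1 + 9*π^2))

Coercivity of a(·,·) on H^1_0(-3, -8/3) means a(u, u) ≥ α ||u||_{H^1}² for every u ∈ H^1_0.
The interval has length L = 1/3, and Poincaré/coercivity depend only on L. Here a(u, u) = ∫(u')² + (2/3)·∫u².
Here 0 < c = 2/3 < 1. The condition a(u,u) ≥ α||u||_{H^1}² reads (1−α)∫(u')² ≥ (α−c)∫u². Any admissible α is ≤ 1 (rapidly oscillating u have ∫u²/∫(u')² → 0), and α = 1 would force 0 ≥ (1−c)∫u², impossible since c < 1; so 1−α > 0. By the sharp Poincaré inequality on H^1_0 of an interval of length L, ∫(u')² ≥ (π/L)²∫u² with equality for the first sine mode sin(π(x−x₀)/L) (x₀ the left endpoint), so the inequality holds for all u iff (1−α)(π/L)² ≥ α − c, i.e. α ≤ ((π/L)² + c)/((π/L)² + 1) = (1 + c(L/π)²)/(1 + (L/π)²). With (π/L)² = 9*π^2 and c = 2/3, the largest admissible constant is α = ((π/L)² + c)/((π/L)² + 1).
Simplifying, α = (2 + 27*π^2)/(3*(1 + 9*π^2)).


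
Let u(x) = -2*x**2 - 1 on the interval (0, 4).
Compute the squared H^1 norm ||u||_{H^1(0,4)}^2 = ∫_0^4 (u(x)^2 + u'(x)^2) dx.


||u||_{H^1}^2 = 18748/15

The H^1 norm (squared) on an interval (0, L) is
  ||u||_{H^1}^2 = ∫_0^L u(x)^2 dx + ∫_0^L u'(x)^2 dx.
Compute u'(x) = -4*x.
Then u(x)^2 = 4*x**4 + 4*x**2 + 1 and u'(x)^2 = 16*x**2.
Integrate each monomial from 0 to 4 using ∫_0^4 c·x^n dx = c·4^(n+1)/(n+1):
  ∫_0^4 u(x)^2 dx = ∫_0^4 (4*x^4 + 4*x^2 + 1) dx. Term by term:
    ∫_0^4 4*x^4 dx = 4096/5;  ∫_0^4 4*x^2 dx = 256/3;  ∫_0^4 1 dx = 4.
  Sum: 4096/5 + 256/3 + 4 = 13628/15.
  ∫_0^4 u'(x)^2 dx = ∫_0^4 (16*x^2) dx. Term by term:
    ∫_0^4 16*x^2 dx = 1024/3.
Adding: ||u||_{H^1}^2 = 13628/15 + 1024/3 = 18748/15.


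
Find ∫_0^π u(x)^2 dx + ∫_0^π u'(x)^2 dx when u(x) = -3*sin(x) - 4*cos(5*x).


||u||_{H^1(0,π)}^2 = 217*π

u'(x) = 20*sin(5*x) - 3*cos(x).
Expand u² and (u')² and integrate term by term on (0, π), using: for integers n ≥ 1, ∫_0^π sin²(nx) dx = ∫_0^π cos²(nx) dx = π/2; for n ≠ n', ∫_0^π sin(nx)sin(n'x) dx = ∫_0^π cos(nx)cos(n'x) dx = 0; and by product-to-sum, ∫_0^π sin(nx)cos(n'x) dx = ½∫_0^π [sin((n+n')x) + sin((n−n')x)] dx, which is 0 when n+n' is even and 2n/(n²−n'²) when n+n' is odd (it need not vanish on (0, π)).
  u² squared terms: (-4)²·∫cos(5x)² dx = 16·π/2 = 8*π;  (-3)²·∫sin(x)² dx = 9·π/2 = 9*π/2.
  u² cross terms: 2·(-4)·(-3)·∫cos(5x)·sin(x) dx = 24·(0) = 0.
  So ∫_0^π u² dx = 8*π + 9*π/2 + 0 = 25*π/2.
  (u')² squared terms: (-3)²·∫cos(x)² dx = 9·π/2 = 9*π/2;  (20)²·∫sin(5x)² dx = 400·π/2 = 200*π.
  (u')² cross terms: 2·(-3)·(20)·∫cos(x)·sin(5x) dx = -120·(0) = 0.
  So ∫_0^π (u')² dx = 9*π/2 + 200*π + 0 = 409*π/2.
||u||_{H^1}^2 = (25*π/2) + (409*π/2) = 217*π.


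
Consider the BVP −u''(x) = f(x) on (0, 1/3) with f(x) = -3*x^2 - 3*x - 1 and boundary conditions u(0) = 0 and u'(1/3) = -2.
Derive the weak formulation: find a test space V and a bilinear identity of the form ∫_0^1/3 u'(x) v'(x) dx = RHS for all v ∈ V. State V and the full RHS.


V = {v ∈ H^1(0, 1/3) : v(0) = 0} (test functions vanish at x = 0 where u is specified); weak form: ∫_0^1/3 u'v' dx = ∫_0^1/3 (-3*x^2 - 3*x - 1) v dx − 2·v(1/3) for all v ∈ V.

Multiply both sides by a test function v and integrate from 0 to 1/3:
  ∫_0^1/3 −u''(x) v(x) dx = ∫_0^1/3 f(x) v(x) dx.
Integrate the LHS by parts once:
  ∫_0^1/3 −u'' v dx = −[u'(x) v(x)]_0^1/3 + ∫_0^1/3 u'(x) v'(x) dx.
Thus ∫_0^1/3 u'(x) v'(x) dx = ∫_0^1/3 f(x) v(x) dx + [u'(x) v(x)]_0^1/3.
Choose V so that boundary terms are either known or forced to vanish.
Mixed BC: u(0) = 0 (Dirichlet) and u'(1/3) = -2 (Neumann). Define V = {v ∈ H^1(0, 1/3) : v(0) = 0}. Then [u' v]_0^1/3 = u'(1/3)·v(1/3) − u'(0)·0 = − 2·v(1/3).
Weak formulation: find u (satisfying any essential BC) such that ∫_0^1/3 u'(x) v'(x) dx = ∫_0^1/3 f v dx − 2·v(1/3) for all v ∈ V (Dirichlet at 0 absorbed into V; Neumann datum at x = 1/3 contributes the boundary term).
Substituting f(x) = -3*x^2 - 3*x - 1, the right-hand side is ∫_0^1/3 (-3*x^2 - 3*x - 1) v dx − 2·v(1/3).


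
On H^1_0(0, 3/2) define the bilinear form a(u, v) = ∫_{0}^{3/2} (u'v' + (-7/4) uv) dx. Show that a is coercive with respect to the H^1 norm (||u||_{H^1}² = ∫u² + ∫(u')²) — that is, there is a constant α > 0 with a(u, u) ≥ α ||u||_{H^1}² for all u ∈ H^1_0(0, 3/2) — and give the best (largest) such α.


α = (-63 + 16*π^2)/(4*(9 + 4*π^2))

Coercivity of a(·,·) on H^1_0(0, 3/2) means a(u, u) ≥ α ||u||_{H^1}² for every u ∈ H^1_0.
The interval has length L = 3/2, and Poincaré/coercivity depend only on L. Here a(u, u) = ∫(u')² + (-7/4)·∫u².
Here c = -7/4 < 0 with |c| < (π/L)² = 4*π^2/9, so coercivity still holds. The condition a(u,u) ≥ α||u||_{H^1}² reads (1−α)∫(u')² ≥ (α−c)∫u². Any admissible α is ≤ 1 (rapidly oscillating u have ∫u²/∫(u')² → 0), and α = 1 would force 0 ≥ (1−c)∫u², impossible since c < 1; so 1−α > 0. By the sharp Poincaré inequality on H^1_0 of an interval of length L, ∫(u')² ≥ (π/L)²∫u² with equality for the first sine mode sin(π(x−x₀)/L) (x₀ the left endpoint), so the inequality holds for all u iff (1−α)(π/L)² ≥ α − c, i.e. α ≤ ((π/L)² + c)/((π/L)² + 1) = (1 + c(L/π)²)/(1 + (L/π)²). (Direct route, valid since c ≤ 0: Poincaré gives c∫u² ≥ c(L/π)²∫(u')², so a(u,u) ≥ (1 + c(L/π)²)∫(u')², while ||u||_{H^1}² ≤ (1 + (L/π)²)∫(u')²; dividing yields the same α.) With (π/L)² = 4*π^2/9 and c = -7/4, the largest admissible constant is α = ((π/L)² + c)/((π/L)² + 1).
Simplifying, α = (-63 + 16*π^2)/(4*(9 + 4*π^2)).


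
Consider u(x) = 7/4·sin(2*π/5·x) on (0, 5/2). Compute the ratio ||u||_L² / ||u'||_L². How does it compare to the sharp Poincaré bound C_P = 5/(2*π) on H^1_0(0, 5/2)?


||u||_L² / ||u'||_L² = 5/(2*π) = C_P.

u(x) = 7/4·sin(2*π/5·x), so u'(x) = 7*π*cos(2*π*x/5)/10.
Writing u(x) = A·sin(kπx/L) with A = 7/4 and k = 1, use ∫_0^L sin²(kπx/L) dx = L/2 and ∫_0^L cos²(kπx/L) dx = L/2.
u² = 49/16·sin²(2*π/5·x) and (u')² = 49*π^2/100·cos²(2*π/5·x), and each of sin², cos² integrates to L/2 = 5/4 over (0, 5/2).
∫_0^5/2 u² dx = 245/64, so ||u||_L² = 7*sqrt(5)/8.
∫_0^5/2 (u')² dx = 49*π^2/80, so ||u'||_L² = 7*sqrt(5)*π/20.
Ratio ||u||_L² / ||u'||_L² = 5/(2*π).
Sharp Poincaré constant on H^1_0(0, 5/2) is C_P = L/π = 5/(2*π), achieved by sin(2*π/5·x).
This is the k = 1 eigenfunction (up to amplitude), so the ratio equals the sharp Poincaré constant exactly.


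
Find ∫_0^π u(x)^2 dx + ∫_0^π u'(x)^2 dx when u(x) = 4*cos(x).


||u||_{H^1(0,π)}^2 = 16*π

u'(x) = -4*sin(x).
Expand u² and (u')² and integrate term by term on (0, π), using: for integers n ≥ 1, ∫_0^π sin²(nx) dx = ∫_0^π cos²(nx) dx = π/2; for n ≠ n', ∫_0^π sin(nx)sin(n'x) dx = ∫_0^π cos(nx)cos(n'x) dx = 0; and by product-to-sum, ∫_0^π sin(nx)cos(n'x) dx = ½∫_0^π [sin((n+n')x) + sin((n−n')x)] dx, which is 0 when n+n' is even and 2n/(n²−n'²) when n+n' is odd (it need not vanish on (0, π)).
  u² squared terms: (4)²·∫cos(x)² dx = 16·π/2 = 8*π.
  So ∫_0^π u² dx = 8*π.
  (u')² squared terms: (-4)²·∫sin(x)² dx = 16·π/2 = 8*π.
  So ∫_0^π (u')² dx = 8*π.
||u||_{H^1}^2 = (8*π) + (8*π) = 16*π.


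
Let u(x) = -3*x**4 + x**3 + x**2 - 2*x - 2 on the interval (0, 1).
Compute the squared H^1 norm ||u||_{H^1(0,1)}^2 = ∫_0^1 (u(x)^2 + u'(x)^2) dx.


||u||_{H^1}^2 = 1913/84

The H^1 norm (squared) on an interval (0, L) is
  ||u||_{H^1}^2 = ∫_0^L u(x)^2 dx + ∫_0^L u'(x)^2 dx.
Compute u'(x) = -12*x**3 + 3*x**2 + 2*x - 2.
Then u(x)^2 = 9*x**8 - 6*x**7 - 5*x**6 + 14*x**5 + 9*x**4 - 8*x**3 + 8*x + 4 and u'(x)^2 = 144*x**6 - 72*x**5 - 39*x**4 + 60*x**3 - 8*x**2 - 8*x + 4.
Integrate each monomial from 0 to 1 using ∫_0^1 c·x^n dx = c·1^(n+1)/(n+1):
  ∫_0^1 u(x)^2 dx = ∫_0^1 (9*x^8 - 6*x^7 - 5*x^6 + 14*x^5 + 9*x^4 - 8*x^3 + 8*x + 4) dx. Term by term:
    ∫_0^1 9*x^8 dx = 1;  ∫_0^1 -6*x^7 dx = -3/4;  ∫_0^1 -5*x^6 dx = -5/7;
    ∫_0^1 14*x^5 dx = 7/3;  ∫_0^1 9*x^4 dx = 9/5;  ∫_0^1 -8*x^3 dx = -2;
    ∫_0^1 8*x dx = 4;  ∫_0^1 4 dx = 4.
  Sum: 1 − 3/4 − 5/7 + 7/3 + 9/5 − 2 + 4 + 4 = 4061/420.
  ∫_0^1 u'(x)^2 dx = ∫_0^1 (144*x^6 - 72*x^5 - 39*x^4 + 60*x^3 - 8*x^2 - 8*x + 4) dx. Term by term:
    ∫_0^1 144*x^6 dx = 144/7;  ∫_0^1 -72*x^5 dx = -12;  ∫_0^1 -39*x^4 dx = -39/5;
    ∫_0^1 60*x^3 dx = 15;  ∫_0^1 -8*x^2 dx = -8/3;  ∫_0^1 -8*x dx = -4;
    ∫_0^1 4 dx = 4.
  Sum: 144/7 − 12 − 39/5 + 15 − 8/3 − 4 + 4 = 1376/105.
Adding: ||u||_{H^1}^2 = 4061/420 + 1376/105 = 1913/84.


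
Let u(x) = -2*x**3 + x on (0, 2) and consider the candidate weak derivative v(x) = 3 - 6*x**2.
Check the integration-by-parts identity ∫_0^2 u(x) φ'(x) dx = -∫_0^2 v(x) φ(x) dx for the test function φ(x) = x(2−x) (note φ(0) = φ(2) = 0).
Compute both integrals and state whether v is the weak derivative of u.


LHS = 124/15, RHS = 28/5. No, v is not the weak derivative of u.

u(x) = -2*x**3 + x, classical derivative u'(x) = 1 - 6*x**2.
φ(x) = x(2−x), so φ'(x) = 2 - 2*x.
Note φ(0) = φ(2) = 0, so the boundary term u·φ vanishes.
LHS = ∫_0^2 u(x) φ'(x) dx = ∫_0^2 (4*x^4 - 4*x^3 - 2*x^2 + 2*x) dx. Term by term:
  ∫_0^2 4*x^4 dx = 128/5;  ∫_0^2 -4*x^3 dx = -16;  ∫_0^2 -2*x^2 dx = -16/3;
  ∫_0^2 2*x dx = 4.
Sum: 128/5 − 16 − 16/3 + 4 = 124/15.
So LHS = 124/15.
∫_0^2 v(x) φ(x) dx = ∫_0^2 (6*x^4 - 12*x^3 - 3*x^2 + 6*x) dx. Term by term:
  ∫_0^2 6*x^4 dx = 192/5;  ∫_0^2 -12*x^3 dx = -48;  ∫_0^2 -3*x^2 dx = -8;
  ∫_0^2 6*x dx = 12.
Sum: 192/5 − 48 − 8 + 12 = -28/5.
So RHS = -∫_0^2 v(x) φ(x) dx = 28/5.
LHS − RHS = 8/3 ≠ 0, so the identity fails.
(For a valid weak derivative the identity must hold for EVERY test function, in particular this one. The failure shows v is NOT the weak derivative of u.)
Correct weak derivative would be u'(x) = 1 - 6*x**2.


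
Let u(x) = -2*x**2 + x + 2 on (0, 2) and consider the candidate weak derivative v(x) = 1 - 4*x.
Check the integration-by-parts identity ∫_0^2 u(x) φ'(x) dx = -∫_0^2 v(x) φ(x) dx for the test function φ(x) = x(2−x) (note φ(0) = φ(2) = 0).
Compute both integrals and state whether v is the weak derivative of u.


LHS = 4, RHS = 4. Yes, v = u' weakly.

u(x) = -2*x**2 + x + 2, classical derivative u'(x) = 1 - 4*x.
φ(x) = x(2−x), so φ'(x) = 2 - 2*x.
Note φ(0) = φ(2) = 0, so the boundary term u·φ vanishes.
LHS = ∫_0^2 u(x) φ'(x) dx = ∫_0^2 (4*x^3 - 6*x^2 - 2*x + 4) dx. Term by term:
  ∫_0^2 4*x^3 dx = 16;  ∫_0^2 -6*x^2 dx = -16;  ∫_0^2 -2*x dx = -4;
  ∫_0^2 4 dx = 8.
Sum: 16 − 16 − 4 + 8 = 4.
So LHS = 4.
∫_0^2 v(x) φ(x) dx = ∫_0^2 (4*x^3 - 9*x^2 + 2*x) dx. Term by term:
  ∫_0^2 4*x^3 dx = 16;  ∫_0^2 -9*x^2 dx = -24;  ∫_0^2 2*x dx = 4.
Sum: 16 − 24 + 4 = -4.
So RHS = -∫_0^2 v(x) φ(x) dx = 4.
LHS = RHS, so the identity holds for this test φ.
Moreover u is smooth here and v(x) = u'(x) = 1 - 4*x pointwise, so the identity holds for every test function. Hence v is the weak derivative of u.


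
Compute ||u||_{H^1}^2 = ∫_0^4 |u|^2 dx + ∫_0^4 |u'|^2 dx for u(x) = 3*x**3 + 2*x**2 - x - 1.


||u||_{H^1}^2 = 5172056/105

The H^1 norm (squared) on an interval (0, L) is
  ||u||_{H^1}^2 = ∫_0^L u(x)^2 dx + ∫_0^L u'(x)^2 dx.
Compute u'(x) = 9*x**2 + 4*x - 1.
Then u(x)^2 = 9*x**6 + 12*x**5 - 2*x**4 - 10*x**3 - 3*x**2 + 2*x + 1 and u'(x)^2 = 81*x**4 + 72*x**3 - 2*x**2 - 8*x + 1.
Integrate each monomial from 0 to 4 using ∫_0^4 c·x^n dx = c·4^(n+1)/(n+1):
  ∫_0^4 u(x)^2 dx = ∫_0^4 (9*x^6 + 12*x^5 - 2*x^4 - 10*x^3 - 3*x^2 + 2*x + 1) dx. Term by term:
    ∫_0^4 9*x^6 dx = 147456/7;  ∫_0^4 12*x^5 dx = 8192;  ∫_0^4 -2*x^4 dx = -2048/5;
    ∫_0^4 -10*x^3 dx = -640;  ∫_0^4 -3*x^2 dx = -64;  ∫_0^4 2*x dx = 16;
    ∫_0^4 1 dx = 4.
  Sum: 147456/7 + 8192 − 2048/5 − 640 − 64 + 16 + 4 = 985724/35.
  ∫_0^4 u'(x)^2 dx = ∫_0^4 (81*x^4 + 72*x^3 - 2*x^2 - 8*x + 1) dx. Term by term:
    ∫_0^4 81*x^4 dx = 82944/5;  ∫_0^4 72*x^3 dx = 4608;  ∫_0^4 -2*x^2 dx = -128/3;
    ∫_0^4 -8*x dx = -64;  ∫_0^4 1 dx = 4.
  Sum: 82944/5 + 4608 − 128/3 − 64 + 4 = 316412/15.
Adding: ||u||_{H^1}^2 = 985724/35 + 316412/15 = 5172056/105.


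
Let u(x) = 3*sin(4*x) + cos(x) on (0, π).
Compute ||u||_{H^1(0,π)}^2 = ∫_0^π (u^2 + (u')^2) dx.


||u||_{H^1(0,π)}^2 = 32/5 + 155*π/2

u'(x) = -sin(x) + 12*cos(4*x).
Expand u² and (u')² and integrate term by term on (0, π), using: for integers n ≥ 1, ∫_0^π sin²(nx) dx = ∫_0^π cos²(nx) dx = π/2; for n ≠ n', ∫_0^π sin(nx)sin(n'x) dx = ∫_0^π cos(nx)cos(n'x) dx = 0; and by product-to-sum, ∫_0^π sin(nx)cos(n'x) dx = ½∫_0^π [sin((n+n')x) + sin((n−n')x)] dx, which is 0 when n+n' is even and 2n/(n²−n'²) when n+n' is odd (it need not vanish on (0, π)).
  u² squared terms: (3)²·∫sin(4x)² dx = 9·π/2 = 9*π/2;  (1)²·∫cos(x)² dx = 1·π/2 = π/2.
  u² cross terms: 2·(3)·(1)·∫sin(4x)·cos(x) dx = 6·(8/15) = 16/5.
  So ∫_0^π u² dx = 9*π/2 + π/2 + 16/5 = 16/5 + 5*π.
  (u')² squared terms: (-1)²·∫sin(x)² dx = 1·π/2 = π/2;  (12)²·∫cos(4x)² dx = 144·π/2 = 72*π.
  (u')² cross terms: 2·(-1)·(12)·∫sin(x)·cos(4x) dx = -24·(-2/15) = 16/5.
  So ∫_0^π (u')² dx = π/2 + 72*π + 16/5 = 16/5 + 145*π/2.
||u||_{H^1}^2 = (16/5 + 5*π) + (16/5 + 145*π/2) = 32/5 + 155*π/2.


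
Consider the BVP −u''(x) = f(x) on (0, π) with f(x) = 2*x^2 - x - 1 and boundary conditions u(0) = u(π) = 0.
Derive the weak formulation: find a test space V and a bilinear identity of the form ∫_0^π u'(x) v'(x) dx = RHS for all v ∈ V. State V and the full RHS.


V = H^1_0(0, π) (so v(0) = v(π) = 0); weak form: ∫_0^π u'v' dx = ∫_0^π (2*x^2 - x - 1) v dx for all v ∈ V.

Multiply both sides by a test function v and integrate from 0 to π:
  ∫_0^π −u''(x) v(x) dx = ∫_0^π f(x) v(x) dx.
Integrate the LHS by parts once:
  ∫_0^π −u'' v dx = −[u'(x) v(x)]_0^π + ∫_0^π u'(x) v'(x) dx.
Thus ∫_0^π u'(x) v'(x) dx = ∫_0^π f(x) v(x) dx + [u'(x) v(x)]_0^π.
Choose V so that boundary terms are either known or forced to vanish.
u is Dirichlet: u(0) = u(π) = 0. Let V = H^1_0(0, π); then v(0) = v(π) = 0, and [u' v]_0^π = 0.
Weak formulation: find u (satisfying any essential BC) such that ∫_0^π u'(x) v'(x) dx = ∫_0^π f v dx for all v ∈ V.
Substituting f(x) = 2*x^2 - x - 1, the right-hand side is ∫_0^π (2*x^2 - x - 1) v dx.


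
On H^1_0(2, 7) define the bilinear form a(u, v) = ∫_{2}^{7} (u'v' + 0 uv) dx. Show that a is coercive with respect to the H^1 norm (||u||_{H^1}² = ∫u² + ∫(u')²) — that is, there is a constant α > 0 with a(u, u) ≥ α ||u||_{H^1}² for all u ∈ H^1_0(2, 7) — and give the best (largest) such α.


α = π^2/(π^2 + 25)

Coercivity of a(·,·) on H^1_0(2, 7) means a(u, u) ≥ α ||u||_{H^1}² for every u ∈ H^1_0.
The interval has length L = 5, and Poincaré/coercivity depend only on L. Here a(u, u) = ∫(u')² + (0)·∫u².
Here c = 0, so a(u,u) = ∫(u')² alone. The condition a(u,u) ≥ α||u||_{H^1}² reads (1−α)∫(u')² ≥ (α−c)∫u². Any admissible α is ≤ 1 (rapidly oscillating u have ∫u²/∫(u')² → 0), and α = 1 would force 0 ≥ (1−c)∫u², impossible since c < 1; so 1−α > 0. By the sharp Poincaré inequality on H^1_0 of an interval of length L, ∫(u')² ≥ (π/L)²∫u² with equality for the first sine mode sin(π(x−x₀)/L) (x₀ the left endpoint), so the inequality holds for all u iff (1−α)(π/L)² ≥ α − c, i.e. α ≤ ((π/L)² + c)/((π/L)² + 1) = (1 + c(L/π)²)/(1 + (L/π)²). (Direct route, valid since c ≤ 0: Poincaré gives c∫u² ≥ c(L/π)²∫(u')², so a(u,u) ≥ (1 + c(L/π)²)∫(u')², while ||u||_{H^1}² ≤ (1 + (L/π)²)∫(u')²; dividing yields the same α.) With (π/L)² = π^2/25 and c = 0, the largest admissible constant is α = ((π/L)² + c)/((π/L)² + 1).
Simplifying, α = π^2/(π^2 + 25).


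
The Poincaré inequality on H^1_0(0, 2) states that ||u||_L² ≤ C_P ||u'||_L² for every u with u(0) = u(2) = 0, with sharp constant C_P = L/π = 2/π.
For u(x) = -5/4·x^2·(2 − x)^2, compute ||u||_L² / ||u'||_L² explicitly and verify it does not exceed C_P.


||u||_L² / ||u'||_L² = sqrt(3)/3 < C_P = 2/π.

u(x) = -5/4·x^2·(2 − x)^2, so u'(x) = 5*x*(-x^2 + 3*x - 2).
u(x) = -5/4·x^2·(2 − x)^2 vanishes at x = 0 and x = 2, so u ∈ H^1_0(0, 2). Differentiate via the product rule and integrate the resulting polynomials term by term.
  ∫_0^2 u² dx = ∫_0^2 (25*x^8/16 - 25*x^7/2 + 75*x^6/2 - 50*x^5 + 25*x^4) dx. Term by term:
    ∫_0^2 25*x^8/16 dx = 800/9;  ∫_0^2 -25*x^7/2 dx = -400;  ∫_0^2 75*x^6/2 dx = 4800/7;
    ∫_0^2 -50*x^5 dx = -1600/3;  ∫_0^2 25*x^4 dx = 160.
  Sum: 800/9 − 400 + 4800/7 − 1600/3 + 160 = 80/63.
  ∫_0^2 (u')² dx = ∫_0^2 (25*x^6 - 150*x^5 + 325*x^4 - 300*x^3 + 100*x^2) dx. Term by term:
    ∫_0^2 25*x^6 dx = 3200/7;  ∫_0^2 -150*x^5 dx = -1600;  ∫_0^2 325*x^4 dx = 2080;
    ∫_0^2 -300*x^3 dx = -1200;  ∫_0^2 100*x^2 dx = 800/3.
  Sum: 3200/7 − 1600 + 2080 − 1200 + 800/3 = 80/21.
∫_0^2 u² dx = 80/63, so ||u||_L² = 4*sqrt(35)/21.
∫_0^2 (u')² dx = 80/21, so ||u'||_L² = 4*sqrt(105)/21.
Ratio ||u||_L² / ||u'||_L² = sqrt(3)/3.
Sharp Poincaré constant on H^1_0(0, 2) is C_P = L/π = 2/π, achieved by sin(π/2·x).
A polynomial bump cannot attain the sharp Poincaré constant (only the first sine eigenfunction does), so the ratio is strictly less than C_P, consistent with ||u||_L² ≤ C_P ||u'||_L².


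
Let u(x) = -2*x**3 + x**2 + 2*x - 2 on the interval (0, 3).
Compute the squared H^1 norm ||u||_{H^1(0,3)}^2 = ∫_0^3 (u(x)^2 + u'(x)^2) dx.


||u||_{H^1}^2 = 62094/35

The H^1 norm (squared) on an interval (0, L) is
  ||u||_{H^1}^2 = ∫_0^L u(x)^2 dx + ∫_0^L u'(x)^2 dx.
Compute u'(x) = -6*x**2 + 2*x + 2.
Then u(x)^2 = 4*x**6 - 4*x**5 - 7*x**4 + 12*x**3 - 8*x + 4 and u'(x)^2 = 36*x**4 - 24*x**3 - 20*x**2 + 8*x + 4.
Integrate each monomial from 0 to 3 using ∫_0^3 c·x^n dx = c·3^(n+1)/(n+1):
  ∫_0^3 u(x)^2 dx = ∫_0^3 (4*x^6 - 4*x^5 - 7*x^4 + 12*x^3 - 8*x + 4) dx. Term by term:
    ∫_0^3 4*x^6 dx = 8748/7;  ∫_0^3 -4*x^5 dx = -486;  ∫_0^3 -7*x^4 dx = -1701/5;
    ∫_0^3 12*x^3 dx = 243;  ∫_0^3 -8*x dx = -36;  ∫_0^3 4 dx = 12.
  Sum: 8748/7 − 486 − 1701/5 + 243 − 36 + 12 = 22488/35.
  ∫_0^3 u'(x)^2 dx = ∫_0^3 (36*x^4 - 24*x^3 - 20*x^2 + 8*x + 4) dx. Term by term:
    ∫_0^3 36*x^4 dx = 8748/5;  ∫_0^3 -24*x^3 dx = -486;  ∫_0^3 -20*x^2 dx = -180;
    ∫_0^3 8*x dx = 36;  ∫_0^3 4 dx = 12.
  Sum: 8748/5 − 486 − 180 + 36 + 12 = 5658/5.
Adding: ||u||_{H^1}^2 = 22488/35 + 5658/5 = 62094/35.


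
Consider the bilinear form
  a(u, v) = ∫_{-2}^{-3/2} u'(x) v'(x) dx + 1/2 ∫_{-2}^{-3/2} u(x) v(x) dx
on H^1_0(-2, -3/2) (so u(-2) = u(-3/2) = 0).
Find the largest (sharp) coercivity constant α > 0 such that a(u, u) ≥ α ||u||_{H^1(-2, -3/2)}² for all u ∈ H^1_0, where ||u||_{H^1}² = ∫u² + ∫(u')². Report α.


α = (1 + 8*π^2)/(2*(1 + 4*π^2))

Coercivity of a(·,·) on H^1_0(-2, -3/2) means a(u, u) ≥ α ||u||_{H^1}² for every u ∈ H^1_0.
The interval has length L = 1/2, and Poincaré/coercivity depend only on L. Here a(u, u) = ∫(u')² + (1/2)·∫u².
Here 0 < c = 1/2 < 1. The condition a(u,u) ≥ α||u||_{H^1}² reads (1−α)∫(u')² ≥ (α−c)∫u². Any admissible α is ≤ 1 (rapidly oscillating u have ∫u²/∫(u')² → 0), and α = 1 would force 0 ≥ (1−c)∫u², impossible since c < 1; so 1−α > 0. By the sharp Poincaré inequality on H^1_0 of an interval of length L, ∫(u')² ≥ (π/L)²∫u² with equality for the first sine mode sin(π(x−x₀)/L) (x₀ the left endpoint), so the inequality holds for all u iff (1−α)(π/L)² ≥ α − c, i.e. α ≤ ((π/L)² + c)/((π/L)² + 1) = (1 + c(L/π)²)/(1 + (L/π)²). With (π/L)² = 4*π^2 and c = 1/2, the largest admissible constant is α = ((π/L)² + c)/((π/L)² + 1).
Simplifying, α = (1 + 8*π^2)/(2*(1 + 4*π^2)).
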